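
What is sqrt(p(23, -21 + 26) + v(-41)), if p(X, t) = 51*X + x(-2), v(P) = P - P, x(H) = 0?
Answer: sqrt(1173) ≈ 34.249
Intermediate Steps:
v(P) = 0
p(X, t) = 51*X (p(X, t) = 51*X + 0 = 51*X)
sqrt(p(23, -21 + 26) + v(-41)) = sqrt(51*23 + 0) = sqrt(1173 + 0) = sqrt(1173)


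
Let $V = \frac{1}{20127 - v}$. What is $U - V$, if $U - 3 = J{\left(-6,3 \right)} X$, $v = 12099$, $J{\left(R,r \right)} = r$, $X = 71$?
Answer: $\frac{1734047}{8028} \approx 216.0$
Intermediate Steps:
$U = 216$ ($U = 3 + 3 \cdot 71 = 3 + 213 = 216$)
$V = \frac{1}{8028}$ ($V = \frac{1}{20127 - 12099} = \frac{1}{8028} \approx 0.00012456$)
$U - V = 216 - \frac{1}{8028} = \frac{1734047}{8028}$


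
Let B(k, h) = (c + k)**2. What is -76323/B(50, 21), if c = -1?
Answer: -76323/2401 ≈ -31.788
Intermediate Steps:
B(k, h) = (-1 + k)**2
-76323/B(50, 21) = -76323/(-1 + 50)**2 = -76323/(49**2) = -76323/2401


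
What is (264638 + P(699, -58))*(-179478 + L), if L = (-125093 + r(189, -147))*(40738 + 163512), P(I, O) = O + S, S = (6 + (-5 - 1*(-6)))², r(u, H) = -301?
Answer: -6777652537794162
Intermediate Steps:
S = 49 (S = (6 + (-5 + 6))² = (6 + 1)² = 7² = 49)
P(I, O) = 49 + O (P(I, O) = O + 49 = 49 + O)
L = -25611724500 (L = (-125093 - 301)*(40738 + 163512) = -125394*204250 = -25611724500)
(264638 + P(699, -58))*(-179478 + L) = (264638 + (49 - 58))*(-179478 - 25611724500) = (264638 - 9)*(-25611903978) = 264629*(-25611903978) = -6777652537794162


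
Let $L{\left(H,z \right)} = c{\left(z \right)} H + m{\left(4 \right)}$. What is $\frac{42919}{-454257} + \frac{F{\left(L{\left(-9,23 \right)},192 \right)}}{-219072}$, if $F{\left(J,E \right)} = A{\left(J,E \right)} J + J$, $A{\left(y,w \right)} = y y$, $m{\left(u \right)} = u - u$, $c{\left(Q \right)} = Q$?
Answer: $\frac{669972420997}{16585831584} \approx 40.394$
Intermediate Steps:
$m{\left(u \right)} = 0$
$A{\left(y,w \right)} = y^{2}$
$L{\left(H,z \right)} = H z$ ($L{\left(H,z \right)} = z H + 0 = H z + 0 = H z$)
$F{\left(J,E \right)} = J + J^{3}$ ($F{\left(J,E \right)} = J^{2} J + J = J^{3} + J = J + J^{3}$)
$\frac{42919}{-454257} + \frac{F{\left(L{\left(-9,23 \right)},192 \right)}}{-219072} = \frac{42919}{-454257} + \frac{\left(-9\right) 23 + \left(\left(-9\right) 23\right)^{3}}{-219072} = 42919 \left(- \frac{1}{454257}\right) + \left(-207 + \left(-207\right)^{3}\right) \left(- \frac{1}{219072}\right) = - \frac{42919}{454257} + \left(-207 - 8869743\right) \left(- \frac{1}{219072}\right) = - \frac{42919}{454257} - - \frac{1478325}{36512} = - \frac{42919}{454257} + \frac{1478325}{36512} = \frac{669972420997}{16585831584}$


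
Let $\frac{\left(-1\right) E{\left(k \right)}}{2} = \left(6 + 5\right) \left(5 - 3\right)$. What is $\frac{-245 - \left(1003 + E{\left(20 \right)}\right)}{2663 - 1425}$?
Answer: $- \frac{602}{619} \approx -0.97254$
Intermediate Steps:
$E{\left(k \right)} = -44$ ($E{\left(k \right)} = - 2 \left(6 + 5\right) \left(5 - 3\right) = - 2 \cdot 11 \cdot 2 = \left(-2\right) 22 = -44$)
$\frac{-245 - \left(1003 + E{\left(20 \right)}\right)}{2663 - 1425} = \frac{-245 - 959}{2663 - 1425} = \frac{-245 + \left(-1003 + 44\right)}{1238} = \left(-245 - 959\right) \frac{1}{1238} = \left(-1204\right) \frac{1}{1238} = - \frac{602}{619}$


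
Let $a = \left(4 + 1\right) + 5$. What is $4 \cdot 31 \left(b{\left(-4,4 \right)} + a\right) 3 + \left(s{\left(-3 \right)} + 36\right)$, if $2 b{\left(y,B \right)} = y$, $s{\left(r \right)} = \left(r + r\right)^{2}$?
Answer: $3048$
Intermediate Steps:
$s{\left(r \right)} = 4 r^{2}$ ($s{\left(r \right)} = \left(2 r\right)^{2} = 4 r^{2}$)
$b{\left(y,B \right)} = \frac{y}{2}$
$a = 10$ ($a = 5 + 5 = 10$)
$4 \cdot 31 \left(b{\left(-4,4 \right)} + a\right) 3 + \left(s{\left(-3 \right)} + 36\right) = 4 \cdot 31 \left(\frac{1}{2} \left(-4\right) + 10\right) 3 + \left(4 \left(-3\right)^{2} + 36\right) = 124 \left(-2 + 10\right) 3 + \left(4 \cdot 9 + 36\right) = 124 \cdot 8 \cdot 3 + \left(36 + 36\right) = 124 \cdot 24 + 72 = 2976 + 72 = 3048$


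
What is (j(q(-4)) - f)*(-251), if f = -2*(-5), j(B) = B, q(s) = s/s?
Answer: 2259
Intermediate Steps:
q(s) = 1
f = 10
(j(q(-4)) - f)*(-251) = (1 - 1*10)*(-251) = (1 - 10)*(-251) = -9*(-251) = 2259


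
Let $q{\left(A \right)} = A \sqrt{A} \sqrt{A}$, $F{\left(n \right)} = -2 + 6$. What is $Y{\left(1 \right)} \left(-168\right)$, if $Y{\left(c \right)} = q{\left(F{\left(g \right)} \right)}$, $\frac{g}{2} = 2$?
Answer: $-2688$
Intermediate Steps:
$g = 4$ ($g = 2 \cdot 2 = 4$)
$F{\left(n \right)} = 4$
$q{\left(A \right)} = A^{2}$ ($q{\left(A \right)} = A^{\frac{3}{2}} \sqrt{A} = A^{2}$)
$Y{\left(c \right)} = 16$ ($Y{\left(c \right)} = 4^{2} = 16$)
$Y{\left(1 \right)} \left(-168\right) = 16 \left(-168\right) = -2688$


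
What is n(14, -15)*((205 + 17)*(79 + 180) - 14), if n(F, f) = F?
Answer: 804776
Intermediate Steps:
n(14, -15)*((205 + 17)*(79 + 180) - 14) = 14*((205 + 17)*(79 + 180) - 14) = 14*(222*259 - 14) = 14*(57498 - 14) = 14*57484 = 804776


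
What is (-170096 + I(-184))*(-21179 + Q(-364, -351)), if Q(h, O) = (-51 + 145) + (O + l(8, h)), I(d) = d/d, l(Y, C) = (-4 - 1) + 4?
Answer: 3646326515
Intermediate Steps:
l(Y, C) = -1 (l(Y, C) = -5 + 4 = -1)
I(d) = 1
Q(h, O) = 93 + O (Q(h, O) = (-51 + 145) + (O - 1) = 94 + (-1 + O) = 93 + O)
(-170096 + I(-184))*(-21179 + Q(-364, -351)) = (-170096 + 1)*(-21179 + (93 - 351)) = -170095*(-21179 - 258) = -170095*(-21437) = 3646326515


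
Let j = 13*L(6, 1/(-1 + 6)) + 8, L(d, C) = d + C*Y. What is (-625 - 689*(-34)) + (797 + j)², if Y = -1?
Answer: 19947629/25 ≈ 7.9791e+5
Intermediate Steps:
L(d, C) = d - C (L(d, C) = d + C*(-1) = d - C)
j = 417/5 (j = 13*(6 - 1/(-1 + 6)) + 8 = 13*(6 - 1/5) + 8 = 13*(6 - 1*⅕) + 8 = 13*(6 - ⅕) + 8 = 13*(29/5) + 8 = 377/5 + 8 = 417/5 ≈ 83.400)
(-625 - 689*(-34)) + (797 + j)² = (-625 - 689*(-34)) + (797 + 417/5)² = (-625 + 23426) + (4402/5)² = 22801 + 19377604/25 = 19947629/25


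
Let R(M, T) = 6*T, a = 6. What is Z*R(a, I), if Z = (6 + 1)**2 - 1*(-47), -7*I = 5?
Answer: -2880/7 ≈ -411.43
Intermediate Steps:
I = -5/7 (I = -1/7*5 = -5/7 ≈ -0.71429)
Z = 96 (Z = 7**2 + 47 = 49 + 47 = 96)
Z*R(a, I) = 96*(6*(-5/7)) = 96*(-30/7) = -2880/7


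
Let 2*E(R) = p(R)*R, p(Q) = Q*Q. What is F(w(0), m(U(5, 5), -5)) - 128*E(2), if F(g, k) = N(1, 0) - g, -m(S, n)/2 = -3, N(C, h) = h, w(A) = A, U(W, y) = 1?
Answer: -512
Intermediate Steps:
p(Q) = Q²
m(S, n) = 6 (m(S, n) = -2*(-3) = 6)
E(R) = R³/2 (E(R) = (R²*R)/2 = R³/2)
F(g, k) = -g (F(g, k) = 0 - g = -g)
F(w(0), m(U(5, 5), -5)) - 128*E(2) = -1*0 - 64*2³ = 0 - 64*8 = 0 - 128*4 = 0 - 512 = -512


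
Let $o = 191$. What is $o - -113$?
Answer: $304$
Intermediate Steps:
$o - -113 = 191 - -113 = 191 + 113 = 304$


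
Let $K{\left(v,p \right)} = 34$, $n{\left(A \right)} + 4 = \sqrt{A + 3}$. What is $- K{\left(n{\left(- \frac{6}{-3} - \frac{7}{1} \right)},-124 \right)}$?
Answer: $-34$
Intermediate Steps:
$n{\left(A \right)} = -4 + \sqrt{3 + A}$ ($n{\left(A \right)} = -4 + \sqrt{A + 3} = -4 + \sqrt{3 + A}$)
$- K{\left(n{\left(- \frac{6}{-3} - \frac{7}{1} \right)},-124 \right)} = \left(-1\right) 34 = -34$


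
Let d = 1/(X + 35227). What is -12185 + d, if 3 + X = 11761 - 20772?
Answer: -319405404/26213 ≈ -12185.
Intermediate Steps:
X = -9014 (X = -3 + (11761 - 20772) = -3 - 9011 = -9014)
d = 1/26213 (d = 1/(-9014 + 35227) = 1/26213 ≈ 3.8149e-5)
-12185 + d = -12185 + 1/26213 = -319405404/26213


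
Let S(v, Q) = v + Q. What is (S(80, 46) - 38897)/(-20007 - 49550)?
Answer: 38771/69557 ≈ 0.55740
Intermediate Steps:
S(v, Q) = Q + v
(S(80, 46) - 38897)/(-20007 - 49550) = ((46 + 80) - 38897)/(-20007 - 49550) = (126 - 38897)/(-69557) = -38771*(-1/69557) = 38771/69557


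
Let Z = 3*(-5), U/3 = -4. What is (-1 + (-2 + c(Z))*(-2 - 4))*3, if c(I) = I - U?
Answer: 87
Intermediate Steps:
U = -12 (U = 3*(-4) = -12)
Z = -15
c(I) = 12 + I (c(I) = I - 1*(-12) = I + 12 = 12 + I)
(-1 + (-2 + c(Z))*(-2 - 4))*3 = (-1 + (-2 + (12 - 15))*(-2 - 4))*3 = (-1 + (-2 - 3)*(-6))*3 = (-1 - 5*(-6))*3 = (-1 + 30)*3 = 29*3 = 87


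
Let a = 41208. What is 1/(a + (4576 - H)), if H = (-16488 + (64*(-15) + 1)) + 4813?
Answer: 1/58418 ≈ 1.7118e-5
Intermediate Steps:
H = -12634 (H = (-16488 + (-960 + 1)) + 4813 = (-16488 - 959) + 4813 = -17447 + 4813 = -12634)
1/(a + (4576 - H)) = 1/(41208 + (4576 - 1*(-12634))) = 1/(41208 + (4576 + 12634)) = 1/(41208 + 17210) = 1/58418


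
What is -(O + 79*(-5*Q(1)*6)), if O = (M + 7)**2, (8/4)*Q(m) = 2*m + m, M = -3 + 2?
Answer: 3519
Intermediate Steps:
M = -1
Q(m) = 3*m/2 (Q(m) = (2*m + m)/2 = (3*m)/2 = 3*m/2)
O = 36 (O = (-1 + 7)**2 = 6**2 = 36)
-(O + 79*(-5*Q(1)*6)) = -(36 + 79*(-15/2*6)) = -(36 + 79*(-45)) = -(36 - 3555) = -1*(-3519) = 3519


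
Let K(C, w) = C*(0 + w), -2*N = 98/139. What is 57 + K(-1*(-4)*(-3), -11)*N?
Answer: 1455/139 ≈ 10.468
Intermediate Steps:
N = -49/139 ≈ -0.35252
K(C, w) = C*w
57 + K(-1*(-4)*(-3), -11)*N = 57 + ((-1*(-4)*(-3))*(-11))*(-49/139) = 57 + ((4*(-3))*(-11))*(-49/139) = 57 - 12*(-11)*(-49/139) = 57 + 132*(-49/139) = 57 - 6468/139 = 1455/139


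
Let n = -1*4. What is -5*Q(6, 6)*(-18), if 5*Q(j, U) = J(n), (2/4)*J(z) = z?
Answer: -144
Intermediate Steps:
n = -4
J(z) = 2*z
Q(j, U) = -8/5 (Q(j, U) = (2*(-4))/5 = (⅕)*(-8) = -8/5)
-5*Q(6, 6)*(-18) = -5*(-8/5)*(-18) = 8*(-18) = -144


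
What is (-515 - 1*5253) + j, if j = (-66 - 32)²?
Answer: 3836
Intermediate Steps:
j = 9604 (j = (-98)² = 9604)
(-515 - 1*5253) + j = (-515 - 1*5253) + 9604 = (-515 - 5253) + 9604 = -5768 + 9604 = 3836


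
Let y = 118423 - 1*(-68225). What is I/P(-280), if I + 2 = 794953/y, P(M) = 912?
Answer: 421657/170222976 ≈ 0.0024771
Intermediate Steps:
y = 186648 (y = 118423 + 68225 = 186648)
I = 421657/186648 (I = -2 + 794953/186648 = 421657/186648 ≈ 2.2591)
I/P(-280) = (421657/186648)/912 = (421657/186648)*(1/912) = 421657/170222976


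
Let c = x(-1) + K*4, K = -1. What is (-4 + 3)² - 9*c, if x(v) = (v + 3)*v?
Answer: 55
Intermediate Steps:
x(v) = v*(3 + v) (x(v) = (3 + v)*v = v*(3 + v))
c = -6 (c = -(3 - 1) - 1*4 = -1*2 - 4 = -2 - 4 = -6)
(-4 + 3)² - 9*c = (-4 + 3)² - 9*(-6) = (-1)² + 54 = 1 + 54 = 55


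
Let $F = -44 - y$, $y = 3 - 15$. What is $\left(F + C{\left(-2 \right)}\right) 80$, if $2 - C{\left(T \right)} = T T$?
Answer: $-2720$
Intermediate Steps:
$y = -12$ ($y = 3 - 15 = -12$)
$C{\left(T \right)} = 2 - T^{2}$ ($C{\left(T \right)} = 2 - T T = 2 - T^{2}$)
$F = -32$ ($F = -44 - -12 = -44 + 12 = -32$)
$\left(F + C{\left(-2 \right)}\right) 80 = \left(-32 + \left(2 - \left(-2\right)^{2}\right)\right) 80 = \left(-32 + \left(2 - 4\right)\right) 80 = \left(-32 - 2\right) 80 = \left(-34\right) 80 = -2720$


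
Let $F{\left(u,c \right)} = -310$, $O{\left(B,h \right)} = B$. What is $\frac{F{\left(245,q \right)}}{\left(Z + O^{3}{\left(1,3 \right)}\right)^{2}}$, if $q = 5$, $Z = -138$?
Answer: $- \frac{310}{18769} \approx -0.016517$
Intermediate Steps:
$\frac{F{\left(245,q \right)}}{\left(Z + O^{3}{\left(1,3 \right)}\right)^{2}} = - \frac{310}{\left(-138 + 1^{3}\right)^{2}} = - \frac{310}{\left(-138 + 1\right)^{2}} = - \frac{310}{\left(-137\right)^{2}} = - \frac{310}{18769}$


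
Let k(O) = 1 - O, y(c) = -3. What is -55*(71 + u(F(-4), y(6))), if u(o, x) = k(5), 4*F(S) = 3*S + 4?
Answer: -3685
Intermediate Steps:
F(S) = 1 + 3*S/4 (F(S) = (3*S + 4)/4 = (4 + 3*S)/4 = 1 + 3*S/4)
u(o, x) = -4 (u(o, x) = 1 - 1*5 = 1 - 5 = -4)
-55*(71 + u(F(-4), y(6))) = -55*(71 - 4) = -55*67 = -3685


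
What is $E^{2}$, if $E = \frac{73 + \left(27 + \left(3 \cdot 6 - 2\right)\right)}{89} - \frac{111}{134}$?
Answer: $\frac{32092225}{142229476} \approx 0.22564$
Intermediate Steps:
$E = \frac{5665}{11926}$ ($E = \left(73 + \left(27 + \left(18 - 2\right)\right)\right) \frac{1}{89} - \frac{111}{134} = \left(73 + \left(27 + 16\right)\right) \frac{1}{89} - \frac{111}{134} = \left(73 + 43\right) \frac{1}{89} - \frac{111}{134} = 116 \cdot \frac{1}{89} - \frac{111}{134} = \frac{116}{89} - \frac{111}{134} = \frac{5665}{11926} \approx 0.47501$)
$E^{2} = \left(\frac{5665}{11926}\right)^{2} = \frac{32092225}{142229476}$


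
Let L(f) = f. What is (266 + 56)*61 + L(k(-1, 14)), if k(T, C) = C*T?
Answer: 19628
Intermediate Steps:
(266 + 56)*61 + L(k(-1, 14)) = (266 + 56)*61 + 14*(-1) = 322*61 - 14 = 19642 - 14 = 19628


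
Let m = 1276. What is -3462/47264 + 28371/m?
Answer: 167063679/7538608 ≈ 22.161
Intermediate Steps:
-3462/47264 + 28371/m = -3462/47264 + 28371/1276 = -3462*1/47264 + 28371*(1/1276) = -1731/23632 + 28371/1276 = 167063679/7538608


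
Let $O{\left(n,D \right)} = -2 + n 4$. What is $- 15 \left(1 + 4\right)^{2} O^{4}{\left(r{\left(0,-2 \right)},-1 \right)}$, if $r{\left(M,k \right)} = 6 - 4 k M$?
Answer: $-87846000$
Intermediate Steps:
$r{\left(M,k \right)} = 6 - 4 M k$
$O{\left(n,D \right)} = -2 + 4 n$
$- 15 \left(1 + 4\right)^{2} O^{4}{\left(r{\left(0,-2 \right)},-1 \right)} = - 15 \left(1 + 4\right)^{2} \left(-2 + 4 \left(6 - 0 \left(-2\right)\right)\right)^{4} = - 15 \cdot 5^{2} \left(-2 + 4 \left(6 + 0\right)\right)^{4} = \left(-15\right) 25 \left(-2 + 4 \cdot 6\right)^{4} = - 375 \left(-2 + 24\right)^{4} = - 375 \cdot 22^{4} = \left(-375\right) 234256 = -87846000$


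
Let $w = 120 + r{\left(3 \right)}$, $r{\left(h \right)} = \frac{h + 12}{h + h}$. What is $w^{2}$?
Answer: $\frac{60025}{4} \approx 15006.0$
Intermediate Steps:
$r{\left(h \right)} = \frac{12 + h}{2 h}$
$w = \frac{245}{2}$ ($w = 120 + \frac{12 + 3}{2 \cdot 3} = 120 + \frac{1}{2} \cdot \frac{1}{3} \cdot 15 = 120 + \frac{5}{2} = \frac{245}{2} \approx 122.5$)
$w^{2} = \left(\frac{245}{2}\right)^{2} = \frac{60025}{4}$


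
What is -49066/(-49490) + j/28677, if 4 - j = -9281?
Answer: 311096722/236537455 ≈ 1.3152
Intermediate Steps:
j = 9285 (j = 4 - 1*(-9281) = 4 + 9281 = 9285)
-49066/(-49490) + j/28677 = -49066/(-49490) + 9285/28677 = -49066*(-1/49490) + 9285*(1/28677) = 24533/24745 + 3095/9559 = 311096722/236537455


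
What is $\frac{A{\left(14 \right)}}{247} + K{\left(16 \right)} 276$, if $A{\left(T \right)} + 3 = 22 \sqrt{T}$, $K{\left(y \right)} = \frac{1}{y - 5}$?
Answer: $\frac{68139}{2717} + \frac{22 \sqrt{14}}{247} \approx 25.412$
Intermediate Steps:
$K{\left(y \right)} = \frac{1}{-5 + y}$
$A{\left(T \right)} = -3 + 22 \sqrt{T}$
$\frac{A{\left(14 \right)}}{247} + K{\left(16 \right)} 276 = \frac{-3 + 22 \sqrt{14}}{247} + \frac{1}{-5 + 16} \cdot 276 = \left(-3 + 22 \sqrt{14}\right) \frac{1}{247} + \frac{1}{11} \cdot 276 = \left(- \frac{3}{247} + \frac{22 \sqrt{14}}{247}\right) + \frac{1}{11} \cdot 276 = \left(- \frac{3}{247} + \frac{22 \sqrt{14}}{247}\right) + \frac{276}{11} = \frac{68139}{2717} + \frac{22 \sqrt{14}}{247}$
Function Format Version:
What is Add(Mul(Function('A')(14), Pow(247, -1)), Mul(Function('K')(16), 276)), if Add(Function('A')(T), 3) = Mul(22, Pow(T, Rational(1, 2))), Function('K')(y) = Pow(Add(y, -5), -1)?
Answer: Add(Rational(68139, 2717), Mul(Rational(22, 247), Pow(14, Rational(1, 2)))) ≈ 25.412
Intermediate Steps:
Function('K')(y) = Pow(Add(-5, y), -1)
Function('A')(T) = Add(-3, Mul(22, Pow(T, Rational(1, 2))))
Add(Mul(Function('A')(14), Pow(247, -1)), Mul(Function('K')(16), 276)) = Add(Mul(Add(-3, Mul(22, Pow(14, Rational(1, 2)))), Pow(247, -1)), Mul(Pow(Add(-5, 16), -1), 276)) = Add(Mul(Add(-3, Mul(22, Pow(14, Rational(1, 2)))), Rational(1, 247)), Mul(Pow(11, -1), 276)) = Add(Add(Rational(-3, 247), Mul(Rational(22, 247), Pow(14, Rational(1, 2)))), Mul(Rational(1, 11), 276)) = Add(Add(Rational(-3, 247), Mul(Rational(22, 247), Pow(14, Rational(1, 2)))), Rational(276, 11)) = Add(Rational(68139, 2717), Mul(Rational(22, 247), Pow(14, Rational(1, 2))))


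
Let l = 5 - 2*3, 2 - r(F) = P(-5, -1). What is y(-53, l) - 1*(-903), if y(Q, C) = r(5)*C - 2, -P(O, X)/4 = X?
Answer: 903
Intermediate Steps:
P(O, X) = -4*X
r(F) = -2 (r(F) = 2 - (-4)*(-1) = 2 - 1*4 = 2 - 4 = -2)
l = -1 (l = 5 - 6 = -1)
y(Q, C) = -2 - 2*C (y(Q, C) = -2*C - 2 = -2 - 2*C)
y(-53, l) - 1*(-903) = (-2 - 2*(-1)) - 1*(-903) = (-2 + 2) + 903 = 0 + 903 = 903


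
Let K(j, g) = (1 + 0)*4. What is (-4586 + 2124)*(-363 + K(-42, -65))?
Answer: 883858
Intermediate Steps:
K(j, g) = 4 (K(j, g) = 1*4 = 4)
(-4586 + 2124)*(-363 + K(-42, -65)) = (-4586 + 2124)*(-363 + 4) = -2462*(-359) = 883858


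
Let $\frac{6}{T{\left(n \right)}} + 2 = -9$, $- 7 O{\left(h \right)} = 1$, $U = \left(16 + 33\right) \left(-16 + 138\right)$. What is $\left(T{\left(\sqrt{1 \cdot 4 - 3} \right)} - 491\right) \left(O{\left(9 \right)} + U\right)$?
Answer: $- \frac{226255915}{77} \approx -2.9384 \cdot 10^{6}$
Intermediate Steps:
$U = 5978$ ($U = 49 \cdot 122 = 5978$)
$O{\left(h \right)} = - \frac{1}{7}$ ($O{\left(h \right)} = \left(- \frac{1}{7}\right) 1 = - \frac{1}{7}$)
$T{\left(n \right)} = - \frac{6}{11}$ ($T{\left(n \right)} = \frac{6}{-2 - 9} = \frac{6}{-11} = 6 \left(- \frac{1}{11}\right) = - \frac{6}{11}$)
$\left(T{\left(\sqrt{1 \cdot 4 - 3} \right)} - 491\right) \left(O{\left(9 \right)} + U\right) = \left(- \frac{6}{11} - 491\right) \left(- \frac{1}{7} + 5978\right) = \left(- \frac{5407}{11}\right) \frac{41845}{7} = - \frac{226255915}{77}$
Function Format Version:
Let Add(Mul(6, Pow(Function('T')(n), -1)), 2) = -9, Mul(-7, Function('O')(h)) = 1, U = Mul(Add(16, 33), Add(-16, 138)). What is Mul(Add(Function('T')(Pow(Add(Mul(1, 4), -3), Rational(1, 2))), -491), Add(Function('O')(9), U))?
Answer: Rational(-226255915, 77) ≈ -2.9384e+6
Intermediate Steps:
U = 5978 (U = Mul(49, 122) = 5978)
Function('O')(h) = Rational(-1, 7) (Function('O')(h) = Mul(Rational(-1, 7), 1) = Rational(-1, 7))
Function('T')(n) = Rational(-6, 11) (Function('T')(n) = Mul(6, Pow(Add(-2, -9), -1)) = Mul(6, Pow(-11, -1)) = Mul(6, Rational(-1, 11)) = Rational(-6, 11))
Mul(Add(Function('T')(Pow(Add(Mul(1, 4), -3), Rational(1, 2))), -491), Add(Function('O')(9), U)) = Mul(Add(Rational(-6, 11), -491), Add(Rational(-1, 7), 5978)) = Mul(Rational(-5407, 11), Rational(41845, 7)) = Rational(-226255915, 77)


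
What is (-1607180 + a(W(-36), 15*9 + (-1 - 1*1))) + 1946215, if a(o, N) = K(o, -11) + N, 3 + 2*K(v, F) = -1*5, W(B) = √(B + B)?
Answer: 339164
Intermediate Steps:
W(B) = √2*√B (W(B) = √(2*B) = √2*√B)
K(v, F) = -4 (K(v, F) = -3/2 + (-1*5)/2 = -3/2 + (½)*(-5) = -3/2 - 5/2 = -4)
a(o, N) = -4 + N
(-1607180 + a(W(-36), 15*9 + (-1 - 1*1))) + 1946215 = (-1607180 + (-4 + (15*9 + (-1 - 1*1)))) + 1946215 = (-1607180 + (-4 + (135 + (-1 - 1)))) + 1946215 = (-1607180 + (-4 + (135 - 2))) + 1946215 = (-1607180 + (-4 + 133)) + 1946215 = (-1607180 + 129) + 1946215 = -1607051 + 1946215 = 339164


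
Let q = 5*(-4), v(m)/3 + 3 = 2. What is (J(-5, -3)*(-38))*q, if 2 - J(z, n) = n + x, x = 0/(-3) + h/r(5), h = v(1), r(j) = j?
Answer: 4256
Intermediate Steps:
v(m) = -3 (v(m) = -9 + 3*2 = -9 + 6 = -3)
h = -3
x = -⅗ (x = 0/(-3) - 3/5 = 0*(-⅓) - 3*⅕ = 0 - ⅗ = -⅗ ≈ -0.60000)
J(z, n) = 13/5 - n (J(z, n) = 2 - (n - ⅗) = 2 - (-⅗ + n) = 2 + (⅗ - n) = 13/5 - n)
q = -20
(J(-5, -3)*(-38))*q = ((13/5 - 1*(-3))*(-38))*(-20) = ((13/5 + 3)*(-38))*(-20) = ((28/5)*(-38))*(-20) = -1064/5*(-20) = 4256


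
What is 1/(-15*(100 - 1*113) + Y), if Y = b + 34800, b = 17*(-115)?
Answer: 1/33040 ≈ 3.0266e-5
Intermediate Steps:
b = -1955
Y = 32845 (Y = -1955 + 34800 = 32845)
1/(-15*(100 - 1*113) + Y) = 1/(-15*(100 - 1*113) + 32845) = 1/(-15*(100 - 113) + 32845) = 1/(-15*(-13) + 32845) = 1/(195 + 32845) = 1/33040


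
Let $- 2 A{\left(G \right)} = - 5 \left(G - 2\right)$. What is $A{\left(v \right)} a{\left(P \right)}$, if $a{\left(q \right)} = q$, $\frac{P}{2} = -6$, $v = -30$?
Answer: $960$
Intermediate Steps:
$P = -12$ ($P = 2 \left(-6\right) = -12$)
$A{\left(G \right)} = -5 + \frac{5 G}{2}$ ($A{\left(G \right)} = - \frac{\left(-5\right) \left(G - 2\right)}{2} = - \frac{\left(-5\right) \left(-2 + G\right)}{2} = - \frac{10 - 5 G}{2} = -5 + \frac{5 G}{2}$)
$A{\left(v \right)} a{\left(P \right)} = \left(-5 + \frac{5}{2} \left(-30\right)\right) \left(-12\right) = \left(-5 - 75\right) \left(-12\right) = \left(-80\right) \left(-12\right) = 960$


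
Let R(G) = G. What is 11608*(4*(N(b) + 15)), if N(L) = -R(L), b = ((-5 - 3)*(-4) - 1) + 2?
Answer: -835776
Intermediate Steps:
b = 33 (b = (-8*(-4) - 1) + 2 = (32 - 1) + 2 = 31 + 2 = 33)
N(L) = -L
11608*(4*(N(b) + 15)) = 11608*(4*(-1*33 + 15)) = 11608*(4*(-33 + 15)) = 11608*(4*(-18)) = 11608*(-72) = -835776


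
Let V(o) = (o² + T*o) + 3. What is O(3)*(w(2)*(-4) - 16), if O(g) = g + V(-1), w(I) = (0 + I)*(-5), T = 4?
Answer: 72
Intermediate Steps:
w(I) = -5*I (w(I) = I*(-5) = -5*I)
V(o) = 3 + o² + 4*o (V(o) = (o² + 4*o) + 3 = 3 + o² + 4*o)
O(g) = g (O(g) = g + (3 + (-1)² + 4*(-1)) = g + (3 + 1 - 4) = g + 0 = g)
O(3)*(w(2)*(-4) - 16) = 3*(-5*2*(-4) - 16) = 3*(-10*(-4) - 16) = 3*(40 - 16) = 3*24 = 72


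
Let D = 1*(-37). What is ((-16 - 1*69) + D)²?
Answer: 14884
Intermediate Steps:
D = -37
((-16 - 1*69) + D)² = ((-16 - 1*69) - 37)² = ((-16 - 69) - 37)² = (-85 - 37)² = (-122)² = 14884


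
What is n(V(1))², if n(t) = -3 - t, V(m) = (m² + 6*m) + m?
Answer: 121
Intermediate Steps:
V(m) = m² + 7*m
n(V(1))² = (-3 - (7 + 1))² = (-3 - 8)² = (-11)² = 121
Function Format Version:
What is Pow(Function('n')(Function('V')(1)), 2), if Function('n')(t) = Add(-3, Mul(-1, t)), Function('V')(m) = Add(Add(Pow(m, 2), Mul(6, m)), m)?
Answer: 121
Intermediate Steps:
Function('V')(m) = Add(Pow(m, 2), Mul(7, m))
Pow(Function('n')(Function('V')(1)), 2) = Pow(Add(-3, Mul(-1, Mul(1, Add(7, 1)))), 2) = Pow(Add(-3, Mul(-1, Mul(1, 8))), 2) = Pow(Add(-3, Mul(-1, 8)), 2) = Pow(Add(-3, -8), 2) = Pow(-11, 2) = 121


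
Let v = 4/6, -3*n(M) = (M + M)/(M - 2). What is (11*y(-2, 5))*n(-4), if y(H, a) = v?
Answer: -88/27 ≈ -3.2593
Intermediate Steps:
n(M) = -2*M/(3*(-2 + M)) (n(M) = -(M + M)/(3*(M - 2)) = -2*M/(3*(-2 + M)))
v = ⅔ (v = 4*(⅙) = ⅔ ≈ 0.66667)
y(H, a) = ⅔
(11*y(-2, 5))*n(-4) = (11*(⅔))*(-2*(-4)/(-6 + 3*(-4))) = 22*(-2*(-4)/(-6 - 12))/3 = 22*(-2*(-4)/(-18))/3 = 22*(-2*(-4)*(-1/18))/3 = (22/3)*(-4/9) = -88/27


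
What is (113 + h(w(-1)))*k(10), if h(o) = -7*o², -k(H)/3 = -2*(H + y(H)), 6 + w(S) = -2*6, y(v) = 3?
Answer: -168090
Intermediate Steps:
w(S) = -18 (w(S) = -6 - 2*6 = -6 - 12 = -18)
k(H) = 18 + 6*H (k(H) = -(-6)*(H + 3) = -(-6)*(3 + H) = -3*(-6 - 2*H) = 18 + 6*H)
(113 + h(w(-1)))*k(10) = (113 - 7*(-18)²)*(18 + 6*10) = (113 - 7*324)*(18 + 60) = (113 - 2268)*78 = -2155*78 = -168090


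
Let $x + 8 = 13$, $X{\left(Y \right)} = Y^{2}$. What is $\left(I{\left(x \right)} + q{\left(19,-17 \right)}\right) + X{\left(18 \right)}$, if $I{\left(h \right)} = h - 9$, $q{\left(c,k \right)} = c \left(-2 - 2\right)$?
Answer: $244$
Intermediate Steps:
$x = 5$ ($x = -8 + 13 = 5$)
$q{\left(c,k \right)} = - 4 c$ ($q{\left(c,k \right)} = c \left(-4\right) = - 4 c$)
$I{\left(h \right)} = -9 + h$
$\left(I{\left(x \right)} + q{\left(19,-17 \right)}\right) + X{\left(18 \right)} = \left(\left(-9 + 5\right) - 76\right) + 18^{2} = \left(-4 - 76\right) + 324 = -80 + 324 = 244$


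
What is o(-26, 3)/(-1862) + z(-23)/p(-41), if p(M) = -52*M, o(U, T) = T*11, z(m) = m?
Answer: -56591/1984892 ≈ -0.028511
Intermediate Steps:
o(U, T) = 11*T
o(-26, 3)/(-1862) + z(-23)/p(-41) = (11*3)/(-1862) - 23/((-52*(-41))) = 33*(-1/1862) - 23/2132 = -33/1862 - 23*1/2132 = -33/1862 - 23/2132 = -56591/1984892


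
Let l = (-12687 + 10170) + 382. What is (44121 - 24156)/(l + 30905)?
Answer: 1331/1918 ≈ 0.69395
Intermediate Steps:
l = -2135 (l = -2517 + 382 = -2135)
(44121 - 24156)/(l + 30905) = (44121 - 24156)/(-2135 + 30905) = 19965/28770 = 19965*(1/28770) = 1331/1918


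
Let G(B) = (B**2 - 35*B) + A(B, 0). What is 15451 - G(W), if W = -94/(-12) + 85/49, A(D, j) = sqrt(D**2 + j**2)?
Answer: 1355728415/86436 ≈ 15685.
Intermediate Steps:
W = 2813/294 (W = -94*(-1/12) + 85*(1/49) = 47/6 + 85/49 = 2813/294 ≈ 9.5680)
G(B) = B**2 + sqrt(B**2) - 35*B (G(B) = (B**2 - 35*B) + sqrt(B**2 + 0**2) = (B**2 - 35*B) + sqrt(B**2 + 0) = (B**2 - 35*B) + sqrt(B**2) = B**2 + sqrt(B**2) - 35*B)
15451 - G(W) = 15451 - ((2813/294)**2 + sqrt((2813/294)**2) - 35*2813/294) = 15451 - (7912969/86436 + sqrt(7912969/86436) - 14065/42) = 15451 - (7912969/86436 + 2813/294 - 14065/42) = 15451 - 1*(-20205779/86436) = 15451 + 20205779/86436 = 1355728415/86436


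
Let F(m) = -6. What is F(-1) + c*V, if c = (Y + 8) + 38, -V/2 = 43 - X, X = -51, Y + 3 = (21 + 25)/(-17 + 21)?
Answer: -10252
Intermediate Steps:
Y = 17/2 (Y = -3 + (21 + 25)/(-17 + 21) = -3 + 46/4 = -3 + 46*(¼) = -3 + 23/2 = 17/2 ≈ 8.5000)
V = -188 (V = -2*(43 - 1*(-51)) = -2*(43 + 51) = -2*94 = -188)
c = 109/2 (c = (17/2 + 8) + 38 = 33/2 + 38 = 109/2 ≈ 54.500)
F(-1) + c*V = -6 + (109/2)*(-188) = -6 - 10246 = -10252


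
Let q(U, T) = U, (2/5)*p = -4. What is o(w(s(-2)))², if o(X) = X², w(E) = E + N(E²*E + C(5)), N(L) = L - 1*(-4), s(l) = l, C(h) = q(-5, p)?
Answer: 14641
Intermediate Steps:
p = -10 (p = (5/2)*(-4) = -10)
C(h) = -5
N(L) = 4 + L (N(L) = L + 4 = 4 + L)
w(E) = -1 + E + E³ (w(E) = E + (4 + (E²*E - 5)) = E + (4 + (E³ - 5)) = E + (4 + (-5 + E³)) = E + (-1 + E³) = -1 + E + E³)
o(w(s(-2)))² = ((-1 - 2 + (-2)³)²)² = ((-1 - 2 - 8)²)² = ((-11)²)² = 121² = 14641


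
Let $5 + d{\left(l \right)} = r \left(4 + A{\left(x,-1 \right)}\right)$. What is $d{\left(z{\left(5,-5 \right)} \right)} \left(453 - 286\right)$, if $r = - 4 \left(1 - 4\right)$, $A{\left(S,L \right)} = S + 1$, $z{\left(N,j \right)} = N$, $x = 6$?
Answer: $21209$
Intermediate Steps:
$A{\left(S,L \right)} = 1 + S$
$r = 12$ ($r = \left(-4\right) \left(-3\right) = 12$)
$d{\left(l \right)} = 127$ ($d{\left(l \right)} = -5 + 12 \left(4 + \left(1 + 6\right)\right) = -5 + 12 \left(4 + 7\right) = -5 + 12 \cdot 11 = -5 + 132 = 127$)
$d{\left(z{\left(5,-5 \right)} \right)} \left(453 - 286\right) = 127 \left(453 - 286\right) = 127 \cdot 167 = 21209$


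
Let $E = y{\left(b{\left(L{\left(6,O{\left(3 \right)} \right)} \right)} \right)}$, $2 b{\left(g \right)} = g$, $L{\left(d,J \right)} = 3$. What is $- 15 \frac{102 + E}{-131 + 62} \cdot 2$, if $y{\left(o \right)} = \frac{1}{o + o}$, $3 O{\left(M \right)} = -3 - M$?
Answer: $\frac{3070}{69} \approx 44.493$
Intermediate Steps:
$O{\left(M \right)} = -1 - \frac{M}{3}$ ($O{\left(M \right)} = \frac{-3 - M}{3} = -1 - \frac{M}{3}$)
$b{\left(g \right)} = \frac{g}{2}$
$y{\left(o \right)} = \frac{1}{2 o}$
$E = \frac{1}{3}$ ($E = \frac{1}{2 \cdot \frac{1}{2} \cdot 3} = \frac{1}{2 \cdot \frac{3}{2}} = \frac{1}{2} \cdot \frac{2}{3} = \frac{1}{3} \approx 0.33333$)
$- 15 \frac{102 + E}{-131 + 62} \cdot 2 = - 15 \frac{102 + \frac{1}{3}}{-131 + 62} \cdot 2 = - 15 \frac{307}{3 \left(-69\right)} 2 = - 15 \cdot \frac{307}{3} \left(- \frac{1}{69}\right) 2 = \left(-15\right) \left(- \frac{307}{207}\right) 2 = \frac{1535}{69} \cdot 2 = \frac{3070}{69}$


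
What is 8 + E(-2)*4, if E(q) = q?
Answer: 0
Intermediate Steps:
8 + E(-2)*4 = 8 - 2*4 = 8 - 8 = 0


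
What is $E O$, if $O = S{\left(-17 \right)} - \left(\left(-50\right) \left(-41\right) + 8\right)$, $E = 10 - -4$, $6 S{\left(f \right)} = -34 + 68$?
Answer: $- \frac{86198}{3} \approx -28733.0$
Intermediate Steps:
$S{\left(f \right)} = \frac{17}{3}$ ($S{\left(f \right)} = \frac{-34 + 68}{6} = \frac{1}{6} \cdot 34 = \frac{17}{3}$)
$E = 14$ ($E = 10 + 4 = 14$)
$O = - \frac{6157}{3}$ ($O = \frac{17}{3} - \left(\left(-50\right) \left(-41\right) + 8\right) = \frac{17}{3} - \left(2050 + 8\right) = \frac{17}{3} - 2058 = - \frac{6157}{3} \approx -2052.3$)
$E O = 14 \left(- \frac{6157}{3}\right) = - \frac{86198}{3}$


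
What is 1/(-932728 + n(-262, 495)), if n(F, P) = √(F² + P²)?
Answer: -932728/869981208315 - √313669/869981208315 ≈ -1.0728e-6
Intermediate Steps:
1/(-932728 + n(-262, 495)) = 1/(-932728 + √((-262)² + 495²)) = 1/(-932728 + √(68644 + 245025)) = 1/(-932728 + √313669)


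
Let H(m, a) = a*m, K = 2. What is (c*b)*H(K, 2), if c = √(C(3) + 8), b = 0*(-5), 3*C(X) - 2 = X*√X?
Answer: 0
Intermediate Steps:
C(X) = ⅔ + X^(3/2)/3 (C(X) = ⅔ + (X*√X)/3 = ⅔ + X^(3/2)/3)
b = 0
c = √(26/3 + √3) (c = √((⅔ + 3^(3/2)/3) + 8) = √((⅔ + (3*√3)/3) + 8) = √((⅔ + √3) + 8) = √(26/3 + √3) ≈ 3.2247)
(c*b)*H(K, 2) = ((√(78 + 9*√3)/3)*0)*(2*2) = 0*4 = 0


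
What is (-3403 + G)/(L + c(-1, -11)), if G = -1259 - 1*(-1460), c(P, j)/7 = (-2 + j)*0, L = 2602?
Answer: -1601/1301 ≈ -1.2306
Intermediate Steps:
c(P, j) = 0 (c(P, j) = 7*((-2 + j)*0) = 7*0 = 0)
G = 201 (G = -1259 + 1460 = 201)
(-3403 + G)/(L + c(-1, -11)) = (-3403 + 201)/(2602 + 0) = -3202/2602 = -3202*1/2602 = -1601/1301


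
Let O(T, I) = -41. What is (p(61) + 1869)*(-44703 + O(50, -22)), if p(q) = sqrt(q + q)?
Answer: -83626536 - 44744*sqrt(122) ≈ -8.4121e+7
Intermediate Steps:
p(q) = sqrt(2)*sqrt(q) (p(q) = sqrt(2*q) = sqrt(2)*sqrt(q))
(p(61) + 1869)*(-44703 + O(50, -22)) = (sqrt(2)*sqrt(61) + 1869)*(-44703 - 41) = (sqrt(122) + 1869)*(-44744) = (1869 + sqrt(122))*(-44744) = -83626536 - 44744*sqrt(122)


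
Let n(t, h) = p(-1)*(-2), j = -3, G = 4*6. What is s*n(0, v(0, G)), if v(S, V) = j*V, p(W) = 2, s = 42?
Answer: -168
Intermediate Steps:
G = 24
v(S, V) = -3*V
n(t, h) = -4 (n(t, h) = 2*(-2) = -4)
s*n(0, v(0, G)) = 42*(-4) = -168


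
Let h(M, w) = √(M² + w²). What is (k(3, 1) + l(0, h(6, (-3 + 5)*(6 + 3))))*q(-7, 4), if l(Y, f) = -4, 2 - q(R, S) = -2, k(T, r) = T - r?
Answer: -8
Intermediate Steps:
q(R, S) = 4 (q(R, S) = 2 - 1*(-2) = 2 + 2 = 4)
(k(3, 1) + l(0, h(6, (-3 + 5)*(6 + 3))))*q(-7, 4) = ((3 - 1*1) - 4)*4 = ((3 - 1) - 4)*4 = (2 - 4)*4 = -2*4 = -8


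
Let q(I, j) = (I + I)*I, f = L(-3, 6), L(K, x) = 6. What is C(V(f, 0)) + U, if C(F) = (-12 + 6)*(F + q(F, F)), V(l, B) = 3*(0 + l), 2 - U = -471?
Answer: -3523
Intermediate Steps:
U = 473 (U = 2 - 1*(-471) = 2 + 471 = 473)
f = 6
q(I, j) = 2*I**2 (q(I, j) = (2*I)*I = 2*I**2)
V(l, B) = 3*l
C(F) = -12*F**2 - 6*F (C(F) = (-12 + 6)*(F + 2*F**2) = -6*(F + 2*F**2) = -12*F**2 - 6*F)
C(V(f, 0)) + U = 6*(3*6)*(-1 - 6*6) + 473 = 6*18*(-1 - 2*18) + 473 = 6*18*(-1 - 36) + 473 = 6*18*(-37) + 473 = -3996 + 473 = -3523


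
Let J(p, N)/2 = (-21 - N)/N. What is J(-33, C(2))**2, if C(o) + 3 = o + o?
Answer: 1936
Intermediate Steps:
C(o) = -3 + 2*o (C(o) = -3 + (o + o) = -3 + 2*o)
J(p, N) = 2*(-21 - N)/N (J(p, N) = 2*((-21 - N)/N) = 2*(-21 - N)/N)
J(-33, C(2))**2 = (-2 - 42/(-3 + 2*2))**2 = (-2 - 42/(-3 + 4))**2 = (-2 - 42/1)**2 = (-2 - 42*1)**2 = (-2 - 42)**2 = (-44)**2 = 1936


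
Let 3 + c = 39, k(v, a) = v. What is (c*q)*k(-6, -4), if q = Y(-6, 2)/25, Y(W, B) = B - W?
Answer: -1728/25 ≈ -69.120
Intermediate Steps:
q = 8/25 (q = (2 - 1*(-6))/25 = (2 + 6)*(1/25) = 8*(1/25) = 8/25 ≈ 0.32000)
c = 36 (c = -3 + 39 = 36)
(c*q)*k(-6, -4) = (36*(8/25))*(-6) = (288/25)*(-6) = -1728/25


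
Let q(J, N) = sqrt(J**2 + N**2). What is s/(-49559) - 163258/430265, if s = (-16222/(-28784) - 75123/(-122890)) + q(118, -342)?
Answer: -286214630566228719/754268975226881576 - 2*sqrt(32722)/49559 ≈ -0.38676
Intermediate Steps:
s = 1038965503/884316440 + 2*sqrt(32722) (s = (-16222/(-28784) - 75123/(-122890)) + sqrt(118**2 + (-342)**2) = (-16222*(-1/28784) - 75123*(-1/122890)) + sqrt(13924 + 116964) = (8111/14392 + 75123/122890) + sqrt(130888) = 1038965503/884316440 + 2*sqrt(32722) ≈ 362.96)
s/(-49559) - 163258/430265 = (1038965503/884316440 + 2*sqrt(32722))/(-49559) - 163258/430265 = (1038965503/884316440 + 2*sqrt(32722))*(-1/49559) - 163258*1/430265 = (-1038965503/43825838449960 - 2*sqrt(32722)/49559) - 163258/430265 = -286214630566228719/754268975226881576 - 2*sqrt(32722)/49559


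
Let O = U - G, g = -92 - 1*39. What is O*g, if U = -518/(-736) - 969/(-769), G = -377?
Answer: -14048930857/282992 ≈ -49644.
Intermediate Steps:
U = 555763/282992 (U = -518*(-1/736) - 969*(-1/769) = 259/368 + 969/769 = 555763/282992 ≈ 1.9639)
g = -131 (g = -92 - 39 = -131)
O = 107243747/282992 (O = 555763/282992 - 1*(-377) = 555763/282992 + 377 = 107243747/282992 ≈ 378.96)
O*g = (107243747/282992)*(-131) = -14048930857/282992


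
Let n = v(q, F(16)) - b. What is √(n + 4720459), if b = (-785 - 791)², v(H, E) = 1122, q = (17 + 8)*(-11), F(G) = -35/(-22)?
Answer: 669*√5 ≈ 1495.9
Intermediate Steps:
F(G) = 35/22 (F(G) = -35*(-1/22) = 35/22)
q = -275 (q = 25*(-11) = -275)
b = 2483776 (b = (-1576)² = 2483776)
n = -2482654 (n = 1122 - 1*2483776 = 1122 - 2483776 = -2482654)
√(n + 4720459) = √(-2482654 + 4720459) = √2237805 = 669*√5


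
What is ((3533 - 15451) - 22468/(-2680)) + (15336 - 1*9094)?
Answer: -3797303/670 ≈ -5667.6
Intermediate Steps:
((3533 - 15451) - 22468/(-2680)) + (15336 - 1*9094) = (-11918 - 22468*(-1/2680)) + (15336 - 9094) = (-11918 + 5617/670) + 6242 = -7979443/670 + 6242 = -3797303/670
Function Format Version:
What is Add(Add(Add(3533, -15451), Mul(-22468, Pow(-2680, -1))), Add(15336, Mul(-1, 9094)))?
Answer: Rational(-3797303, 670) ≈ -5667.6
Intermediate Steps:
Add(Add(Add(3533, -15451), Mul(-22468, Pow(-2680, -1))), Add(15336, Mul(-1, 9094))) = Add(Add(-11918, Mul(-22468, Rational(-1, 2680))), Add(15336, -9094)) = Add(Add(-11918, Rational(5617, 670)), 6242) = Add(Rational(-7979443, 670), 6242) = Rational(-3797303, 670)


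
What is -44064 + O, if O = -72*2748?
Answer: -241920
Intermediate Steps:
O = -197856
-44064 + O = -44064 - 197856 = -241920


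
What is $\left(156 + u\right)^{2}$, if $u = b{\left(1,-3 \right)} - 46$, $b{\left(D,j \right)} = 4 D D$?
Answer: $12996$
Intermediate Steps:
$b{\left(D,j \right)} = 4 D^{2}$
$u = -42$ ($u = 4 \cdot 1^{2} - 46 = 4 \cdot 1 - 46 = 4 - 46 = -42$)
$\left(156 + u\right)^{2} = \left(156 - 42\right)^{2} = 114^{2} = 12996$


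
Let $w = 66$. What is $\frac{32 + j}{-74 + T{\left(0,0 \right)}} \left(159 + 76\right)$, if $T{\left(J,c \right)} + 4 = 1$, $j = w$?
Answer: $- \frac{3290}{11} \approx -299.09$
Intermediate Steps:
$j = 66$
$T{\left(J,c \right)} = -3$ ($T{\left(J,c \right)} = -4 + 1 = -3$)
$\frac{32 + j}{-74 + T{\left(0,0 \right)}} \left(159 + 76\right) = \frac{32 + 66}{-74 - 3} \left(159 + 76\right) = \frac{98}{-77} \cdot 235 = 98 \left(- \frac{1}{77}\right) 235 = \left(- \frac{14}{11}\right) 235 = - \frac{3290}{11}$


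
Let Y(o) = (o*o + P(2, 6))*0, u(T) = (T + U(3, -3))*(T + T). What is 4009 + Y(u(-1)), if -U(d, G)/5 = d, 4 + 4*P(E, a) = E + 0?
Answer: 4009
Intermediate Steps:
P(E, a) = -1 + E/4 (P(E, a) = -1 + (E + 0)/4 = -1 + E/4)
U(d, G) = -5*d
u(T) = 2*T*(-15 + T) (u(T) = (T - 5*3)*(T + T) = (T - 15)*(2*T) = (-15 + T)*(2*T) = 2*T*(-15 + T))
Y(o) = 0 (Y(o) = (o*o + (-1 + (¼)*2))*0 = (o² + (-1 + ½))*0 = (o² - ½)*0 = (-½ + o²)*0 = 0)
4009 + Y(u(-1)) = 4009 + 0 = 4009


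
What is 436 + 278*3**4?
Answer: 22954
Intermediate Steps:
436 + 278*3**4 = 436 + 278*81 = 436 + 22518 = 22954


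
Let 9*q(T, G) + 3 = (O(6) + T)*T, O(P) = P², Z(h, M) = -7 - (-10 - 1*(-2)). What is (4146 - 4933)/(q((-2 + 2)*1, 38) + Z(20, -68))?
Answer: -2361/2 ≈ -1180.5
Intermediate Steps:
Z(h, M) = 1 (Z(h, M) = -7 - (-10 + 2) = -7 - 1*(-8) = -7 + 8 = 1)
q(T, G) = -⅓ + T*(36 + T)/9 (q(T, G) = -⅓ + ((6² + T)*T)/9 = -⅓ + ((36 + T)*T)/9 = -⅓ + (T*(36 + T))/9 = -⅓ + T*(36 + T)/9)
(4146 - 4933)/(q((-2 + 2)*1, 38) + Z(20, -68)) = (4146 - 4933)/((-⅓ + 4*((-2 + 2)*1) + ((-2 + 2)*1)²/9) + 1) = -787/((-⅓ + 4*(0*1) + (0*1)²/9) + 1) = -787/((-⅓ + 4*0 + (⅑)*0²) + 1) = -787/((-⅓ + 0 + (⅑)*0) + 1) = -787/((-⅓ + 0 + 0) + 1) = -787/(-⅓ + 1) = -787/⅔ = -787*3/2 = -2361/2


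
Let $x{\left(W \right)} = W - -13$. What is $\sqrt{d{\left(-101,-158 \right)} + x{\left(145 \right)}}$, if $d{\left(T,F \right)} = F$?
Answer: $0$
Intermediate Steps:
$x{\left(W \right)} = 13 + W$ ($x{\left(W \right)} = W + 13 = 13 + W$)
$\sqrt{d{\left(-101,-158 \right)} + x{\left(145 \right)}} = \sqrt{-158 + \left(13 + 145\right)} = \sqrt{-158 + 158} = \sqrt{0} = 0$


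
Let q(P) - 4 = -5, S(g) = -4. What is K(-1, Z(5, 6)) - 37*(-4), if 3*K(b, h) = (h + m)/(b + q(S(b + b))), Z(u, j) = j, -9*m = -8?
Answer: 3965/27 ≈ 146.85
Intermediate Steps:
m = 8/9 (m = -⅑*(-8) = 8/9 ≈ 0.88889)
q(P) = -1 (q(P) = 4 - 5 = -1)
K(b, h) = (8/9 + h)/(3*(-1 + b)) (K(b, h) = ((h + 8/9)/(b - 1))/3 = ((8/9 + h)/(-1 + b))/3 = (8/9 + h)/(3*(-1 + b)))
K(-1, Z(5, 6)) - 37*(-4) = (8 + 9*6)/(27*(-1 - 1)) - 37*(-4) = (1/27)*(8 + 54)/(-2) + 148 = (1/27)*(-½)*62 + 148 = -31/27 + 148 = 3965/27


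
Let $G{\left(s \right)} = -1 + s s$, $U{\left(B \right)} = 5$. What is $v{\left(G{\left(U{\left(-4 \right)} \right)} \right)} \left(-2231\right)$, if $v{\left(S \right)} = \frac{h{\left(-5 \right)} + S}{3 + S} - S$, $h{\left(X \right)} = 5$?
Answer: $\frac{1380989}{27} \approx 51148.0$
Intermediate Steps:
$G{\left(s \right)} = -1 + s^{2}$
$v{\left(S \right)} = - S + \frac{5 + S}{3 + S}$ ($v{\left(S \right)} = \frac{5 + S}{3 + S} - S = - S + \frac{5 + S}{3 + S}$)
$v{\left(G{\left(U{\left(-4 \right)} \right)} \right)} \left(-2231\right) = \frac{5 - \left(-1 + 5^{2}\right)^{2} - 2 \left(-1 + 5^{2}\right)}{3 - \left(1 - 5^{2}\right)} \left(-2231\right) = \frac{5 - \left(-1 + 25\right)^{2} - 2 \left(-1 + 25\right)}{3 + \left(-1 + 25\right)} \left(-2231\right) = \frac{5 - 24^{2} - 48}{3 + 24} \left(-2231\right) = \frac{5 - 576 - 48}{27} \left(-2231\right) = \frac{1}{27} \left(-619\right) \left(-2231\right) = \left(- \frac{619}{27}\right) \left(-2231\right) = \frac{1380989}{27}$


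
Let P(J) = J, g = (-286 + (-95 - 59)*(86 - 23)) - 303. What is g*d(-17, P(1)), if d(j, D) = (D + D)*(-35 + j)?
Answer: 1070264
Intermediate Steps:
g = -10291 (g = (-286 - 154*63) - 303 = (-286 - 9702) - 303 = -9988 - 303 = -10291)
d(j, D) = 2*D*(-35 + j) (d(j, D) = (2*D)*(-35 + j) = 2*D*(-35 + j))
g*d(-17, P(1)) = -20582*(-35 - 17) = -20582*(-52) = -10291*(-104) = 1070264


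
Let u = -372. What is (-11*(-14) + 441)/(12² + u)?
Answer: -595/228 ≈ -2.6096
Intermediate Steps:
(-11*(-14) + 441)/(12² + u) = (-11*(-14) + 441)/(12² - 372) = (154 + 441)/(144 - 372) = 595/(-228) = 595*(-1/228) = -595/228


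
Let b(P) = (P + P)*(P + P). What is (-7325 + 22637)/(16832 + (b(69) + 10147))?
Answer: 176/529 ≈ 0.33270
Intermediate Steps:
b(P) = 4*P² (b(P) = (2*P)*(2*P) = 4*P²)
(-7325 + 22637)/(16832 + (b(69) + 10147)) = (-7325 + 22637)/(16832 + (4*69² + 10147)) = 15312/(16832 + (4*4761 + 10147)) = 15312/(16832 + (19044 + 10147)) = 15312/(16832 + 29191) = 15312/46023 = 15312*(1/46023) = 176/529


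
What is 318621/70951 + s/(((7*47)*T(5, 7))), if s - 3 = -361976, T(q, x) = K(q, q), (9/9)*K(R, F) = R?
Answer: -25158214778/116714395 ≈ -215.55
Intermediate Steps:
K(R, F) = R
T(q, x) = q
s = -361973 (s = 3 - 361976 = -361973)
318621/70951 + s/(((7*47)*T(5, 7))) = 318621/70951 - 361973/((7*47)*5) = 318621*(1/70951) - 361973/(329*5) = 318621/70951 - 361973/1645 = -25158214778/116714395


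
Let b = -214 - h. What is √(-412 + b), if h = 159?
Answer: I*√785 ≈ 28.018*I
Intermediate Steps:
b = -373 (b = -214 - 1*159 = -214 - 159 = -373)
√(-412 + b) = √(-412 - 373) = √(-785) = I*√785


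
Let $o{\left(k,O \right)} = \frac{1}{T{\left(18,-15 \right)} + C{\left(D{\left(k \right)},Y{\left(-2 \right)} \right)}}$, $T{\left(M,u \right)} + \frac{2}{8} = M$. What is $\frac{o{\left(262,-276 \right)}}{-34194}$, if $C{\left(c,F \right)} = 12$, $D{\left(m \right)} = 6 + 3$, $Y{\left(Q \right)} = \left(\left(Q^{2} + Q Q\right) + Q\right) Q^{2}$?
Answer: $- \frac{2}{2034543} \approx -9.8302 \cdot 10^{-7}$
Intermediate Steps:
$Y{\left(Q \right)} = Q^{2} \left(Q + 2 Q^{2}\right)$ ($Y{\left(Q \right)} = \left(\left(Q^{2} + Q^{2}\right) + Q\right) Q^{2} = \left(2 Q^{2} + Q\right) Q^{2} = \left(Q + 2 Q^{2}\right) Q^{2} = Q^{2} \left(Q + 2 Q^{2}\right)$)
$T{\left(M,u \right)} = - \frac{1}{4} + M$
$D{\left(m \right)} = 9$
$o{\left(k,O \right)} = \frac{4}{119}$ ($o{\left(k,O \right)} = \frac{1}{\left(- \frac{1}{4} + 18\right) + 12} = \frac{1}{\frac{71}{4} + 12} = \frac{1}{\frac{119}{4}} = \frac{4}{119}$)
$\frac{o{\left(262,-276 \right)}}{-34194} = \frac{4}{119 \left(-34194\right)} = \frac{4}{119} \left(- \frac{1}{34194}\right) = - \frac{2}{2034543}$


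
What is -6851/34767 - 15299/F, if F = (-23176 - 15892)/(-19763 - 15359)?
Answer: -9340835575247/679138578 ≈ -13754.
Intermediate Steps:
F = 19534/17561 (F = -39068/(-35122) = -39068*(-1/35122) = 19534/17561 ≈ 1.1124)
-6851/34767 - 15299/F = -6851/34767 - 15299/19534/17561 = -6851*1/34767 - 15299*17561/19534 = -6851/34767 - 268665739/19534 = -9340835575247/679138578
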